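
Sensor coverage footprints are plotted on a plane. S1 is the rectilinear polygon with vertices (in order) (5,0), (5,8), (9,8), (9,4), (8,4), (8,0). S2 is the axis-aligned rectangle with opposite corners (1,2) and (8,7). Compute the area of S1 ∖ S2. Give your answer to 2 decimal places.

13.00

|S1| = 28, |S1∩S2| = 15.
|S1 ∖ S2| = |S1| − |S1∩S2| = 28 − 15 = 13.00.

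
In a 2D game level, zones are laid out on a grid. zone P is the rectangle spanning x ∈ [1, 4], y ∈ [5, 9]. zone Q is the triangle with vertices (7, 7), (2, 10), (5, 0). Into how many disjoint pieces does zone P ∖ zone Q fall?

zone P ∖ zone Q splits into 2 disjoint pieces (area 0.0333, area 7.6).

2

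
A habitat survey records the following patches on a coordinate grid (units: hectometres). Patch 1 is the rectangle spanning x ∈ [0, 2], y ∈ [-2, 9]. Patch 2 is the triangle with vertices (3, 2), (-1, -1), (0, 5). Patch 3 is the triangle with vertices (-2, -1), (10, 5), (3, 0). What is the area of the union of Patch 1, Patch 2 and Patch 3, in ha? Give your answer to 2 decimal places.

32.38

By inclusion–exclusion:
Individual areas: |Patch 1| = 22, |Patch 2| = 10.5, |Patch 3| = 9.
|Patch 1∩Patch 2| = 7.
|Patch 1∩Patch 3| = 1.8.
|Patch 2∩Patch 3| = 0.4444.
|Patch 1∩Patch 2∩Patch 3| = 0.125.
|Patch 1 ∪ Patch 2 ∪ Patch 3| = 41.5 − 9.2444 + 0.125 = 32.38.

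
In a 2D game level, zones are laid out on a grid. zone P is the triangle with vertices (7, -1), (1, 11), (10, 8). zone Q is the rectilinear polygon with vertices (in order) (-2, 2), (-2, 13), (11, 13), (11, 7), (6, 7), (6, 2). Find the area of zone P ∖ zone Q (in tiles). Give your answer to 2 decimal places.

|zone P| = 45, |zone P∩zone Q| = 27.0833.
|zone P ∖ zone Q| = |zone P| − |zone P∩zone Q| = 45 − 27.0833 = 17.92.

17.92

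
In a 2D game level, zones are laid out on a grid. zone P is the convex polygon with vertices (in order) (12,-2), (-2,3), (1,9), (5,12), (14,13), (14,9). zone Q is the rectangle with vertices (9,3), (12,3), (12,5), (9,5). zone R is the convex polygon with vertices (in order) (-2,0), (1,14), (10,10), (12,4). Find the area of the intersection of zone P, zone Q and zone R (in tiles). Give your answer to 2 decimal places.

The intersection is the polygon with vertices (9,5), (11.667,5), (12,4), (9,3.143).
By the shoelace formula its area is 4.12.

4.12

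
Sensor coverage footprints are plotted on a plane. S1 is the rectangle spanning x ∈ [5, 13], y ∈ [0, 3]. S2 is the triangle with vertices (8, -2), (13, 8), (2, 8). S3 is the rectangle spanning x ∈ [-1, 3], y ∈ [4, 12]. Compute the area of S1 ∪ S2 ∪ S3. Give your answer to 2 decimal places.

By inclusion–exclusion:
Individual areas: |S1| = 24, |S2| = 55, |S3| = 32.
|S1∩S2| = 11.55.
|S1∩S3| = 0 (no overlap).
|S2∩S3| = 0.8333.
|S1∩S2∩S3| = 0.
|S1 ∪ S2 ∪ S3| = 111 − 12.3833 + 0 = 98.62.

98.62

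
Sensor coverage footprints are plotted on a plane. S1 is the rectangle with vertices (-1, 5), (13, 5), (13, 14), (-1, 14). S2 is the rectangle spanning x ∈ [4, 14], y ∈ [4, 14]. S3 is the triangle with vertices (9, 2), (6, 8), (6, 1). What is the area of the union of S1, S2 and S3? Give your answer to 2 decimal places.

151.50

By inclusion–exclusion:
Individual areas: |S1| = 126, |S2| = 100, |S3| = 10.5.
|S1∩S2|: x∈[4,13], y∈[5,14] → 9·9 = 81.
|S1∩S3| = 2.25.
|S2∩S3| = 4.
|S1∩S2∩S3| = 2.25.
|S1 ∪ S2 ∪ S3| = 236.5 − 87.25 + 2.25 = 151.50.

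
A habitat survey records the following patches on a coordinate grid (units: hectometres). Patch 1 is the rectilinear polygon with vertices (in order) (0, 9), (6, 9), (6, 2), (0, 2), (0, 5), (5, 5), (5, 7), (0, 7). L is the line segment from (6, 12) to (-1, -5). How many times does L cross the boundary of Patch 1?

The segment meets the boundary at (1.882,2), (3.118,5), (4.765,9), (3.941,7).

4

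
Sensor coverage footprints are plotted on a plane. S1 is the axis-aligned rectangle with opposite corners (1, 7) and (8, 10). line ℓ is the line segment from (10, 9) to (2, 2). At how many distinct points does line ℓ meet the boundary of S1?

2

The segment meets the boundary at (7.714,7), (8,7.25).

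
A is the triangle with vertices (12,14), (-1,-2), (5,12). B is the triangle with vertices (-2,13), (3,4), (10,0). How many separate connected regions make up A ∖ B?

A ∖ B splits into 2 disjoint pieces (area 29.4961, area 7.7982).

2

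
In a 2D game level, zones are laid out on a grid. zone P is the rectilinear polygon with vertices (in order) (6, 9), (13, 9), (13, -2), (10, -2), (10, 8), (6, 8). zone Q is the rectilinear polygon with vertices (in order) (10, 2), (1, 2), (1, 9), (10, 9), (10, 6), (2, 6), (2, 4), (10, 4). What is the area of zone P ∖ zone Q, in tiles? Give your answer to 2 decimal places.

|zone P| = 37, |zone P∩zone Q| = 4.
|zone P ∖ zone Q| = |zone P| − |zone P∩zone Q| = 37 − 4 = 33.00.

33.00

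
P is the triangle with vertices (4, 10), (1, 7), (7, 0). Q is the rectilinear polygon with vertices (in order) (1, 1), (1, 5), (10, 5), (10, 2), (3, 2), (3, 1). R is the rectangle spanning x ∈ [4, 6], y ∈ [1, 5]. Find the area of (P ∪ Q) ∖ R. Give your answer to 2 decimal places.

36.35

|P ∪ Q| = 42.65.
|(P ∪ Q) ∩ R| = 6.2976.
|(P ∪ Q) ∖ R| = 42.65 − 6.2976 = 36.35.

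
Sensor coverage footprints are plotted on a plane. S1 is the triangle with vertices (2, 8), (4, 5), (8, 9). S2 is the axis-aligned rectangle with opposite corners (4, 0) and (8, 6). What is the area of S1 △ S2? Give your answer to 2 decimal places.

|S1| = 10, |S2| = 24, |S1∩S2| = 0.5.
|S1 △ S2| = |S1| + |S2| − 2·|S1∩S2| = 10 + 24 − 1 = 33.00.

33.00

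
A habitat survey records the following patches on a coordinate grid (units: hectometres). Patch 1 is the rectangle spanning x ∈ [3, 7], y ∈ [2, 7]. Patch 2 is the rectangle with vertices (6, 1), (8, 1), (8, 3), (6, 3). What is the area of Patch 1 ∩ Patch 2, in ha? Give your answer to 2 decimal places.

|Patch 1∩Patch 2|: x∈[6,7], y∈[2,3] → 1·1 = 1.

1.00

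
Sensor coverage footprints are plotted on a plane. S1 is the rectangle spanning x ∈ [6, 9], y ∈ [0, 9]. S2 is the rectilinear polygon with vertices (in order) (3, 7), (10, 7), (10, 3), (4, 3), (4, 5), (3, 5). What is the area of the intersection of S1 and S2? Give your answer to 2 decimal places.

The intersection is the polygon with vertices (9,3), (6,3), (6,7), (9,7).
By the shoelace formula its area is 12.00.

12.00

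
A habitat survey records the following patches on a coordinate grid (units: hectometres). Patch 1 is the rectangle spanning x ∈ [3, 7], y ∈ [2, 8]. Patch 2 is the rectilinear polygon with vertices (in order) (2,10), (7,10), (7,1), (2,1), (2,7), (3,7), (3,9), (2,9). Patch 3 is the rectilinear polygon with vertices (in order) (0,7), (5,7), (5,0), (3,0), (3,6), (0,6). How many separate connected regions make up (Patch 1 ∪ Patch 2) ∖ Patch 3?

(Patch 1 ∪ Patch 2) ∖ Patch 3 splits into 2 disjoint pieces (area 25, area 5).

2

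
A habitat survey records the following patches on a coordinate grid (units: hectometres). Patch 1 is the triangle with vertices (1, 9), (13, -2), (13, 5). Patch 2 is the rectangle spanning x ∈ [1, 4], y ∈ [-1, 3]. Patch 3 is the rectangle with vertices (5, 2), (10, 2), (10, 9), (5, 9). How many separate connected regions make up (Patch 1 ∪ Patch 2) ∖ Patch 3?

(Patch 1 ∪ Patch 2) ∖ Patch 3 splits into 3 disjoint pieces (area 19.2273, area 4.6667, area 12).

3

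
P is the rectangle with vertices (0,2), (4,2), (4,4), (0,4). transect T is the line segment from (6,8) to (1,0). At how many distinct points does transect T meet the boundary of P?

2

The segment meets the boundary at (3.5,4), (2.25,2).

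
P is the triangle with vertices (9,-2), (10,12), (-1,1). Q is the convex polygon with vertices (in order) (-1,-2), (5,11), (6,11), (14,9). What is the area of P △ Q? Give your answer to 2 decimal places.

57.08

|P| = 71.5, |Q| = 65.5, |P∩Q| = 39.9592.
|P △ Q| = |P| + |Q| − 2·|P∩Q| = 71.5 + 65.5 − 79.9185 = 57.08.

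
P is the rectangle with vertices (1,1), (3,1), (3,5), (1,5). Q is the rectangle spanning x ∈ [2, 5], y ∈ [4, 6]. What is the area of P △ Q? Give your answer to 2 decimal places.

12.00

|P∩Q|: x∈[2,3], y∈[4,5] → 1·1 = 1.
|P △ Q| = |P| + |Q| − 2·|P∩Q| = 8 + 6 − 2 = 12.00.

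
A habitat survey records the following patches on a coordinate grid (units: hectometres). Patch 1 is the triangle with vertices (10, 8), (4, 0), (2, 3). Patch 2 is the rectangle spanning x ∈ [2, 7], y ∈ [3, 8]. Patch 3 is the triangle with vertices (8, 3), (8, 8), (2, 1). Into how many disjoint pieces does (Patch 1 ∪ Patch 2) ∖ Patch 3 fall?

(Patch 1 ∪ Patch 2) ∖ Patch 3 splits into 3 disjoint pieces (area 2.1465, area 19.6667, area 1.4167).

3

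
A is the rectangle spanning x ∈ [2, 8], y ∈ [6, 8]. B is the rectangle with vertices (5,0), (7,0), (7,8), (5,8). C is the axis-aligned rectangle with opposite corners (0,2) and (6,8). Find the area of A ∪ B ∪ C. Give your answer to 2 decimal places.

48.00

By inclusion–exclusion:
Individual areas: |A| = 12, |B| = 16, |C| = 36.
|A∩B|: x∈[5,7], y∈[6,8] → 2·2 = 4.
|A∩C|: x∈[2,6], y∈[6,8] → 4·2 = 8.
|B∩C|: x∈[5,6], y∈[2,8] → 1·6 = 6.
|A∩B∩C| = 2.
|A ∪ B ∪ C| = 64 − 18 + 2 = 48.00.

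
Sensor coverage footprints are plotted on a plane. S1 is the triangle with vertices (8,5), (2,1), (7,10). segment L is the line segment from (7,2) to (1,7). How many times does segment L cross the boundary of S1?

The segment meets the boundary at (3.962,4.532), (5.444,3.296).

2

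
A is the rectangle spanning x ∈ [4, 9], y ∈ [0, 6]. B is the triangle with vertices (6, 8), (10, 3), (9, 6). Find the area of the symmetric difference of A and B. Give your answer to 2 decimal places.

31.05

|A| = 30, |B| = 3.5, |A∩B| = 1.225.
|A △ B| = |A| + |B| − 2·|A∩B| = 30 + 3.5 − 2.45 = 31.05.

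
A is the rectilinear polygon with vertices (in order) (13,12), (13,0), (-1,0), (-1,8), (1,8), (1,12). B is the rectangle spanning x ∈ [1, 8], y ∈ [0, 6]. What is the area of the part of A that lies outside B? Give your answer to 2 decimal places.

118.00

|A| = 160, |A∩B| = 42.
|A ∖ B| = |A| − |A∩B| = 160 − 42 = 118.00.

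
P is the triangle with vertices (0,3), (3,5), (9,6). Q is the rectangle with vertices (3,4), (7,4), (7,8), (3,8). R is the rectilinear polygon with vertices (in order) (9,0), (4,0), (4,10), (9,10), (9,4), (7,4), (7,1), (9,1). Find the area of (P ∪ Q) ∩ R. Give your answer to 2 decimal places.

The region (P ∪ Q) ∩ R is the polygon with vertices (7,8), (7,5.667), (9,6), (7,5.333), (7,4), (4,4), (4,8).
By the shoelace formula its area is 12.33.

12.33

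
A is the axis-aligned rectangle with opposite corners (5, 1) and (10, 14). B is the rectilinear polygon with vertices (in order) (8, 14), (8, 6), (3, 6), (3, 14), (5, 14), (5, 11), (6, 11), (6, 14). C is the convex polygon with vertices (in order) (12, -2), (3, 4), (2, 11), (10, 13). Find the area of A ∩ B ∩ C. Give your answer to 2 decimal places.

17.50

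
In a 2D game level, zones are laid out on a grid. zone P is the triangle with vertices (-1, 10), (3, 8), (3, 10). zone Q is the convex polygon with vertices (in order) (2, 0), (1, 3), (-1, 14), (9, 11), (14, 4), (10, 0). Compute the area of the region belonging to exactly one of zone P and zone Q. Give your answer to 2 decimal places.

|zone P| = 4, |zone Q| = 136, |zone P∩zone Q| = 3.8545.
|zone P △ zone Q| = |zone P| + |zone Q| − 2·|zone P∩zone Q| = 4 + 136 − 7.7091 = 132.29.

132.29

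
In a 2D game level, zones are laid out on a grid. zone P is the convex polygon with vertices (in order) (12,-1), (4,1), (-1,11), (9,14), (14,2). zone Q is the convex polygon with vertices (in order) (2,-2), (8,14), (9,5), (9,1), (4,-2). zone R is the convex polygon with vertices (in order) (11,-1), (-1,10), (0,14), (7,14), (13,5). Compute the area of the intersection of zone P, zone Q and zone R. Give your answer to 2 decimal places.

28.72

The intersection is the polygon with vertices (7.64,13.04), (8.2,12.2), (9,5), (9,1), (8.89,0.934), (4.581,4.884).
By the shoelace formula its area is 28.72.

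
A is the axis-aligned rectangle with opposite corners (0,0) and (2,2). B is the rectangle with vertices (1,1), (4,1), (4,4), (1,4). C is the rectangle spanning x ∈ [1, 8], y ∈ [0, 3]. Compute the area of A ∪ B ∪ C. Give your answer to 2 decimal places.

By inclusion–exclusion:
Individual areas: |A| = 4, |B| = 9, |C| = 21.
|A∩B|: x∈[1,2], y∈[1,2] → 1·1 = 1.
|A∩C|: x∈[1,2], y∈[0,2] → 1·2 = 2.
|B∩C|: x∈[1,4], y∈[1,3] → 3·2 = 6.
|A∩B∩C| = 1.
|A ∪ B ∪ C| = 34 − 9 + 1 = 26.00.

26.00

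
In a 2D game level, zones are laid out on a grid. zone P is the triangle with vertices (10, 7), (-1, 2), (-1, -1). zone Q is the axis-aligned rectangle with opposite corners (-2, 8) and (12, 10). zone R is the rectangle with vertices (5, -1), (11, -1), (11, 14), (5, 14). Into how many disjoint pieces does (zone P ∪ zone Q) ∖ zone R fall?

3

(zone P ∪ zone Q) ∖ zone R splits into 3 disjoint pieces (area 13.0909, area 2, area 14).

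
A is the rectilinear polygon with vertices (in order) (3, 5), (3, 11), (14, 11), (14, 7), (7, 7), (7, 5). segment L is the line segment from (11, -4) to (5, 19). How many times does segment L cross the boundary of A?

The segment meets the boundary at (7.087,11), (8.13,7).

2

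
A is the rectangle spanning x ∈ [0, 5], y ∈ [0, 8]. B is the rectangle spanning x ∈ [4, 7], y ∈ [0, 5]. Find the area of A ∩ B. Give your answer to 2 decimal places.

|A∩B|: x∈[4,5], y∈[0,5] → 1·5 = 5.

5.00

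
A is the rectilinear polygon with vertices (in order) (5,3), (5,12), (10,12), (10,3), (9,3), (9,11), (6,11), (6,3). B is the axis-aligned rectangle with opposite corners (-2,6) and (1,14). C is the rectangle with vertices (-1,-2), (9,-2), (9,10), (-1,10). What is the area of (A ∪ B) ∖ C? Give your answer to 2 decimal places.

|A ∪ B| = 45.
|(A ∪ B) ∩ C| = 15.
|(A ∪ B) ∖ C| = 45 − 15 = 30.00.

30.00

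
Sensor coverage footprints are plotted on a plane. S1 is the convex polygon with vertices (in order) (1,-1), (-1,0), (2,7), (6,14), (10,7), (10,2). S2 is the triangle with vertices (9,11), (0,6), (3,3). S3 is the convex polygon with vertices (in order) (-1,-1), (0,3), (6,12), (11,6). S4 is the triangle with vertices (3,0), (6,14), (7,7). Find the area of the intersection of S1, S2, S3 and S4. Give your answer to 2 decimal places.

The intersection is the polygon with vertices (3.9,4.2), (4.865,8.703), (6.618,9.677), (6.84,8.12).
By the shoelace formula its area is 6.20.

6.20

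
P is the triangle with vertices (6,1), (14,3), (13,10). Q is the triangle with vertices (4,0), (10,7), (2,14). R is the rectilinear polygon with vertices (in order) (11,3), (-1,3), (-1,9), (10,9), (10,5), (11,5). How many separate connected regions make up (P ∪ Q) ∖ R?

3

(P ∪ Q) ∖ R splits into 3 disjoint pieces (area 23.1587, area 12.5, area 4.5).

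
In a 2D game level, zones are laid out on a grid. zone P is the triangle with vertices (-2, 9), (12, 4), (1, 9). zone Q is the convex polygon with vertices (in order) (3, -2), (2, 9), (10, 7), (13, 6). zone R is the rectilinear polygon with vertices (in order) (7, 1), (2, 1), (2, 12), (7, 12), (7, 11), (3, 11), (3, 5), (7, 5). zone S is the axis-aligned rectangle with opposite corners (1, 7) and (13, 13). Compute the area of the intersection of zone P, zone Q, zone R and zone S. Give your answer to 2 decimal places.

0.84

The intersection is the polygon with vertices (3,8.091), (3,7.214), (2.134,7.524), (2.043,8.526).
By the shoelace formula its area is 0.84.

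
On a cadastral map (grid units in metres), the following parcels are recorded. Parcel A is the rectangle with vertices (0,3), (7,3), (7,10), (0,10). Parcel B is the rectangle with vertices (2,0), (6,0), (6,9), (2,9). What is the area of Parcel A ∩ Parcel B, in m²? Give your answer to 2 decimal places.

24.00

|Parcel A∩Parcel B|: x∈[2,6], y∈[3,9] → 4·6 = 24.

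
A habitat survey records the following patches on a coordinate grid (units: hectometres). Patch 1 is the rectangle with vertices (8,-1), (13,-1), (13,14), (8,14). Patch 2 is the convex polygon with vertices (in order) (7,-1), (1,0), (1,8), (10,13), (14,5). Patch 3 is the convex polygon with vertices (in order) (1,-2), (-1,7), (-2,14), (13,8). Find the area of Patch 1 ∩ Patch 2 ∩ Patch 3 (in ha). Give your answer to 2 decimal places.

15.28

The intersection is the polygon with vertices (8,10), (12.375,8.25), (12.647,7.706), (8,3.833).
By the shoelace formula its area is 15.28.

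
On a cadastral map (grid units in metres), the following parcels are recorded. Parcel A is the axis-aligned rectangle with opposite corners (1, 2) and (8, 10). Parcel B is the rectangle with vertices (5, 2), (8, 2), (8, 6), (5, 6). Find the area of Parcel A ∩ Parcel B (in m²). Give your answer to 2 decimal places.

|Parcel A∩Parcel B|: x∈[5,8], y∈[2,6] → 3·4 = 12.

12.00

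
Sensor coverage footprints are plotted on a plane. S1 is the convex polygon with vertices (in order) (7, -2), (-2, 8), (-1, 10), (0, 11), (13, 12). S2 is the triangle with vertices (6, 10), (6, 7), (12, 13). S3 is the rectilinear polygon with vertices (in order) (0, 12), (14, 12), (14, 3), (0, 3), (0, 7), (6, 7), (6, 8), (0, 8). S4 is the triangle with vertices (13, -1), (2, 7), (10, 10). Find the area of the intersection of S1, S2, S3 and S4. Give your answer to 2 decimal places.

The intersection is the polygon with vertices (6,8), (6,8.5), (8.4,9.4), (6,7).
By the shoelace formula its area is 1.80.

1.80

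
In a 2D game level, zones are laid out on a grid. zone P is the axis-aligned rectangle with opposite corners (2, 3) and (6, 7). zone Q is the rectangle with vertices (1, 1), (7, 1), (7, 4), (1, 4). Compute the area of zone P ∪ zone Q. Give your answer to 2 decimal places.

By inclusion–exclusion:
Individual areas: |zone P| = 16, |zone Q| = 18.
|zone P∩zone Q|: x∈[2,6], y∈[3,4] → 4·1 = 4.
|zone P ∪ zone Q| = 34 − 4 = 30.00.

30.00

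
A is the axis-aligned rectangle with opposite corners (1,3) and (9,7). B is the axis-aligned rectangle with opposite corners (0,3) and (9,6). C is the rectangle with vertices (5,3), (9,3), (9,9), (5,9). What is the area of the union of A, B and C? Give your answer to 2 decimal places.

43.00

By inclusion–exclusion:
Individual areas: |A| = 32, |B| = 27, |C| = 24.
|A∩B|: x∈[1,9], y∈[3,6] → 8·3 = 24.
|A∩C|: x∈[5,9], y∈[3,7] → 4·4 = 16.
|B∩C|: x∈[5,9], y∈[3,6] → 4·3 = 12.
|A∩B∩C| = 12.
|A ∪ B ∪ C| = 83 − 52 + 12 = 43.00.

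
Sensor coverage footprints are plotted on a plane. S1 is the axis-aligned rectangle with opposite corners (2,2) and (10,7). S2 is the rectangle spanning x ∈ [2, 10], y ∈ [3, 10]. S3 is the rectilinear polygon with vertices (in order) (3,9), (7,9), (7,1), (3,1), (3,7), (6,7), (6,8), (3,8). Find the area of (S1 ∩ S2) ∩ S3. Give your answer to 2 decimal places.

16.00

The region (S1 ∩ S2) ∩ S3 is the polygon with vertices (3,3), (3,7), (6,7), (7,7), (7,3).
By the shoelace formula its area is 16.00.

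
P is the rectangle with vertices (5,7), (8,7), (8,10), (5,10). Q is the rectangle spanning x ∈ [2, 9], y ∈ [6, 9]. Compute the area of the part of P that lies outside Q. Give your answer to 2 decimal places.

|P∩Q|: x∈[5,8], y∈[7,9] → 3·2 = 6.
|P| = 9.
|P ∖ Q| = |P| − |P∩Q| = 9 − 6 = 3.00.

3.00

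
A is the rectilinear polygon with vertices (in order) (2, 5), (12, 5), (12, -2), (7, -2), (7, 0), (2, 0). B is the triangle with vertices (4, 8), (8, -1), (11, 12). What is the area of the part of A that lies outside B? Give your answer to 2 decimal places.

|A| = 60, |A∩B| = 12.1538.
|A ∖ B| = |A| − |A∩B| = 60 − 12.1538 = 47.85.

47.85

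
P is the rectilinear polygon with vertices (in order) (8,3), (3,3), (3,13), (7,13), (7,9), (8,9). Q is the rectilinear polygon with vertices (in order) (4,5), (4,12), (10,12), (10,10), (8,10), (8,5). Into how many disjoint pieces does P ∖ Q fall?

P ∖ Q is a single connected region.

1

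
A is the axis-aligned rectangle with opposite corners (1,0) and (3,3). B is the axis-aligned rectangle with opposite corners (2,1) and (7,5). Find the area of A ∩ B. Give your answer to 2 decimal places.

|A∩B|: x∈[2,3], y∈[1,3] → 1·2 = 2.

2.00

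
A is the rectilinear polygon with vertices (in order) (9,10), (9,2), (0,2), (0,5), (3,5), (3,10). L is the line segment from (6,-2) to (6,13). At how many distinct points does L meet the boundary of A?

2

The segment meets the boundary at (6,10), (6,2).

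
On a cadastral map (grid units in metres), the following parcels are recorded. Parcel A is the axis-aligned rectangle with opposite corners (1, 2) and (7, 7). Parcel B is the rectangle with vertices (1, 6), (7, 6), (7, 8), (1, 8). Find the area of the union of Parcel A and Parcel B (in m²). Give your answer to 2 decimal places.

36.00

By inclusion–exclusion:
Individual areas: |Parcel A| = 30, |Parcel B| = 12.
|Parcel A∩Parcel B|: x∈[1,7], y∈[6,7] → 6·1 = 6.
|Parcel A ∪ Parcel B| = 42 − 6 = 36.00.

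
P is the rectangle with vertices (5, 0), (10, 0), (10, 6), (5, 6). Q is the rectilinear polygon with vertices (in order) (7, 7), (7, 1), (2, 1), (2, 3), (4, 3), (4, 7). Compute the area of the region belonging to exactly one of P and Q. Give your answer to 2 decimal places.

|P| = 30, |Q| = 22, |P∩Q| = 10.
|P △ Q| = |P| + |Q| − 2·|P∩Q| = 30 + 22 − 20 = 32.00.

32.00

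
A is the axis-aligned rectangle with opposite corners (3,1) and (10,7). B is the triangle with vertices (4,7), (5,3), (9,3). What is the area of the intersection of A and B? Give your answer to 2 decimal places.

8.00

The intersection is the polygon with vertices (9,3), (5,3), (4,7).
By the shoelace formula its area is 8.00.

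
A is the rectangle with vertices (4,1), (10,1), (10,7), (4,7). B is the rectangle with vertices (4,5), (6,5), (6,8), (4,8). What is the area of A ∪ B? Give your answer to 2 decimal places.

By inclusion–exclusion:
Individual areas: |A| = 36, |B| = 6.
|A∩B|: x∈[4,6], y∈[5,7] → 2·2 = 4.
|A ∪ B| = 42 − 4 = 38.00.

38.00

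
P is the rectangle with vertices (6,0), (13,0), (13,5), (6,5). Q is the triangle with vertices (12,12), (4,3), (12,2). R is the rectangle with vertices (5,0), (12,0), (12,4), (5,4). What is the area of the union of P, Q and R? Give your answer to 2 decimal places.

By inclusion–exclusion:
Individual areas: |P| = 35, |Q| = 40, |R| = 28.
|P∩Q| = 15.75.
|P∩R|: x∈[6,12], y∈[0,4] → 6·4 = 24.
|Q∩R| = 10.9375.
|P∩Q∩R| = 9.75.
|P ∪ Q ∪ R| = 103 − 50.6875 + 9.75 = 62.06.

62.06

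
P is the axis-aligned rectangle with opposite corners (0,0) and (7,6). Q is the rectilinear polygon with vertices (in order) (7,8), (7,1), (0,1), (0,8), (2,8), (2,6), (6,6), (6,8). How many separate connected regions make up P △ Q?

3

P △ Q splits into 3 disjoint pieces (area 7, area 2, area 4).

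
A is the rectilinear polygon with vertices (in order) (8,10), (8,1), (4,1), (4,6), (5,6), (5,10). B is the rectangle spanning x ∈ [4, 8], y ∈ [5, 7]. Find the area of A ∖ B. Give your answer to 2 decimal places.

|A| = 32, |A∩B| = 7.
|A ∖ B| = |A| − |A∩B| = 32 − 7 = 25.00.

25.00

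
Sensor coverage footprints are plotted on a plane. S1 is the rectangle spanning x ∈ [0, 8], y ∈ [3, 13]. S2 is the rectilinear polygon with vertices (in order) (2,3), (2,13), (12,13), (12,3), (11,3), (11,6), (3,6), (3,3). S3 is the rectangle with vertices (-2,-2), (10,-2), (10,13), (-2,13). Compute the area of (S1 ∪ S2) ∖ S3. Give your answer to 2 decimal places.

17.00

|S1 ∪ S2| = 111.
|(S1 ∪ S2) ∩ S3| = 94.
|(S1 ∪ S2) ∖ S3| = 111 − 94 = 17.00.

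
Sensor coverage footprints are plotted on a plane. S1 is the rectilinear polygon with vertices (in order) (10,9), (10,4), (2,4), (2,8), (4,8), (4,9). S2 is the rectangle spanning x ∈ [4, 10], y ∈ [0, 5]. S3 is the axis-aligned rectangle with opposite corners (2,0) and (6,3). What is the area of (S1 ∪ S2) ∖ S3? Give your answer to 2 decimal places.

56.00

|S1 ∪ S2| = 62.
|(S1 ∪ S2) ∩ S3| = 6.
|(S1 ∪ S2) ∖ S3| = 62 − 6 = 56.00.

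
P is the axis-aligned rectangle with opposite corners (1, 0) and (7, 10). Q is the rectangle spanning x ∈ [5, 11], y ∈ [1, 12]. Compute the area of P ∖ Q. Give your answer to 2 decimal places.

|P∩Q|: x∈[5,7], y∈[1,10] → 2·9 = 18.
|P| = 60.
|P ∖ Q| = |P| − |P∩Q| = 60 − 18 = 42.00.

42.00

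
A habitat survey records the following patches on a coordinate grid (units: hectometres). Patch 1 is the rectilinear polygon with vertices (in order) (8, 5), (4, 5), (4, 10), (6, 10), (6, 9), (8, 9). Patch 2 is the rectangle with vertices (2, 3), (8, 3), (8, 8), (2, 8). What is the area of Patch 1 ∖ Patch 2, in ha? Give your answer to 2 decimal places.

6.00

|Patch 1| = 18, |Patch 1∩Patch 2| = 12.
|Patch 1 ∖ Patch 2| = |Patch 1| − |Patch 1∩Patch 2| = 18 − 12 = 6.00.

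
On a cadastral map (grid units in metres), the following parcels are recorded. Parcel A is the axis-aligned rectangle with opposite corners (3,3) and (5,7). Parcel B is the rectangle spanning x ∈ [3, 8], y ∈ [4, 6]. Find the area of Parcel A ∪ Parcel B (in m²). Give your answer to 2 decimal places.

14.00

By inclusion–exclusion:
Individual areas: |Parcel A| = 8, |Parcel B| = 10.
|Parcel A∩Parcel B|: x∈[3,5], y∈[4,6] → 2·2 = 4.
|Parcel A ∪ Parcel B| = 18 − 4 = 14.00.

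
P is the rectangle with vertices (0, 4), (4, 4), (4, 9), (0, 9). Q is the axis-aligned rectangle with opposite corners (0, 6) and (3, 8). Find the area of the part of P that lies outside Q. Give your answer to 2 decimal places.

|P∩Q|: x∈[0,3], y∈[6,8] → 3·2 = 6.
|P| = 20.
|P ∖ Q| = |P| − |P∩Q| = 20 − 6 = 14.00.

14.00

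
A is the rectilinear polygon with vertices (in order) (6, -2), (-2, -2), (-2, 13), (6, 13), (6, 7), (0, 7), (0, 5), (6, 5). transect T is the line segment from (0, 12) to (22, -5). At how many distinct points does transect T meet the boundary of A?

1

The segment meets the boundary at (6,7.364).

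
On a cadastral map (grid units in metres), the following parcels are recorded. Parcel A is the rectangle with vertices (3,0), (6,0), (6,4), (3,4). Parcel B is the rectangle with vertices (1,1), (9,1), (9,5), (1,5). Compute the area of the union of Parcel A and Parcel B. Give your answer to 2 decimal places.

35.00

By inclusion–exclusion:
Individual areas: |Parcel A| = 12, |Parcel B| = 32.
|Parcel A∩Parcel B|: x∈[3,6], y∈[1,4] → 3·3 = 9.
|Parcel A ∪ Parcel B| = 44 − 9 = 35.00.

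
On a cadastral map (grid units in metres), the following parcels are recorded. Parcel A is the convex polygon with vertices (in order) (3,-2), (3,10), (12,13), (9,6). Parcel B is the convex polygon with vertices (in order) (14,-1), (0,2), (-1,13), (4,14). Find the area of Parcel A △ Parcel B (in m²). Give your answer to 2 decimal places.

|Parcel A| = 63, |Parcel B| = 118, |Parcel A∩Parcel B| = 42.1414.
|Parcel A △ Parcel B| = |Parcel A| + |Parcel B| − 2·|Parcel A∩Parcel B| = 63 + 118 − 84.2828 = 96.72.

96.72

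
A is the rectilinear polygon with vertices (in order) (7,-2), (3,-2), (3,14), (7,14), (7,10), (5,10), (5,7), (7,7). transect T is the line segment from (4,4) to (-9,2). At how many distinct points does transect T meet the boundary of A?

The segment meets the boundary at (3,3.846).

1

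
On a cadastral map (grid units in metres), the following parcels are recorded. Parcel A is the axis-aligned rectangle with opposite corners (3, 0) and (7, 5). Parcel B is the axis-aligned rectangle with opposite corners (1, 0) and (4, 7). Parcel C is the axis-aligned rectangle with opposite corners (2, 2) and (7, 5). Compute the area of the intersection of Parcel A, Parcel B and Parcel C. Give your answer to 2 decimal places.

3.00

The intersection is the polygon with vertices (4,5), (4,2), (3,2), (3,5).
By the shoelace formula its area is 3.00.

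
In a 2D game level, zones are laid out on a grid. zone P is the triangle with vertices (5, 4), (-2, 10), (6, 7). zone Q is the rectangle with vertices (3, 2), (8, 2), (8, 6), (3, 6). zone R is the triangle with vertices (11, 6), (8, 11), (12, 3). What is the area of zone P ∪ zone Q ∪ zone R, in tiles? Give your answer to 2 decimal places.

By inclusion–exclusion:
Individual areas: |zone P| = 13.5, |zone Q| = 20, |zone R| = 2.
|zone P∩zone Q| = 2.9524.
|zone P∩zone R| = 0.
|zone Q∩zone R| = 0.
|zone P∩zone Q∩zone R| = 0.
|zone P ∪ zone Q ∪ zone R| = 35.5 − 2.9524 + 0 = 32.55.

32.55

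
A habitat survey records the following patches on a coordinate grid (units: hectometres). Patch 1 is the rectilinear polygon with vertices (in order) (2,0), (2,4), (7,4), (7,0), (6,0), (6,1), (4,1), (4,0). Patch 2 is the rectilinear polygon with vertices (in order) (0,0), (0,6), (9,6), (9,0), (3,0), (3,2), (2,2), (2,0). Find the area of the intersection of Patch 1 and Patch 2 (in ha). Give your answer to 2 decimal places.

16.00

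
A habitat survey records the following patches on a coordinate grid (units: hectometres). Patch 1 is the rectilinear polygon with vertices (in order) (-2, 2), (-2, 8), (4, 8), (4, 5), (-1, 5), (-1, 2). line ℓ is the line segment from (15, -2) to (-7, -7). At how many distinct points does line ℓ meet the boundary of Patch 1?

0

The segment lies entirely outside Patch 1 and never meets its boundary.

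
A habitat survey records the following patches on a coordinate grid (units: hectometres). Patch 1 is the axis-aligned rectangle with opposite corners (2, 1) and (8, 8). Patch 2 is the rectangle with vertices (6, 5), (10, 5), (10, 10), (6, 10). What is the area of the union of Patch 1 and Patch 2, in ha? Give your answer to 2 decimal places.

56.00

By inclusion–exclusion:
Individual areas: |Patch 1| = 42, |Patch 2| = 20.
|Patch 1∩Patch 2|: x∈[6,8], y∈[5,8] → 2·3 = 6.
|Patch 1 ∪ Patch 2| = 62 − 6 = 56.00.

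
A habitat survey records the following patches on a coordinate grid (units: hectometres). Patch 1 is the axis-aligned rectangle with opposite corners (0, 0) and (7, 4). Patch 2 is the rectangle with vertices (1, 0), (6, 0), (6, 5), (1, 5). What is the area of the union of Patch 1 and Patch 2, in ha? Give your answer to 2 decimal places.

By inclusion–exclusion:
Individual areas: |Patch 1| = 28, |Patch 2| = 25.
|Patch 1∩Patch 2|: x∈[1,6], y∈[0,4] → 5·4 = 20.
|Patch 1 ∪ Patch 2| = 53 − 20 = 33.00.

33.00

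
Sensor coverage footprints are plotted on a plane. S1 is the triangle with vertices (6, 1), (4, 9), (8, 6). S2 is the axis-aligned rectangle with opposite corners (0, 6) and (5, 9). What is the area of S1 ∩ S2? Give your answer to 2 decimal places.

1.50

The intersection is the polygon with vertices (4,9), (5,8.25), (5,6), (4.75,6).
By the shoelace formula its area is 1.50.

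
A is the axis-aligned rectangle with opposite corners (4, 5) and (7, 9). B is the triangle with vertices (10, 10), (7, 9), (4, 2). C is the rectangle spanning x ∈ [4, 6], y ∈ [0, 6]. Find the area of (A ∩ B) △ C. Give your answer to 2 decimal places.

14.05

|A ∩ B| = 3.0536.
|(A ∩ B) ∩ C| = 0.5.
|(A ∩ B) △ C| = 3.0536 + 12 − 1 = 14.05.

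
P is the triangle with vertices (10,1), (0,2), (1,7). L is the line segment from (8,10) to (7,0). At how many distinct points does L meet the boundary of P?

The segment meets the boundary at (7.129,1.287), (7.281,2.812).

2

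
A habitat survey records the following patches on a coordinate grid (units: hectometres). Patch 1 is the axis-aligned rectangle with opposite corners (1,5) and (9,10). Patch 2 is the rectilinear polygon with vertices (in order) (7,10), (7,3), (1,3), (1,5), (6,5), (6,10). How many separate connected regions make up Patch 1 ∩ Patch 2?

1

Patch 1 ∩ Patch 2 is a single connected region.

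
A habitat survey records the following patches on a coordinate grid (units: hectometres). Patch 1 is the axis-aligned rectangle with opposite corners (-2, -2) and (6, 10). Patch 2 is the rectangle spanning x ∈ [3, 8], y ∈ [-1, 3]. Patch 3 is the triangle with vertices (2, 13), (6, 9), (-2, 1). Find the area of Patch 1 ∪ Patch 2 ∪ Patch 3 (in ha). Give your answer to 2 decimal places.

By inclusion–exclusion:
Individual areas: |Patch 1| = 96, |Patch 2| = 20, |Patch 3| = 32.
|Patch 1∩Patch 2|: x∈[3,6], y∈[-1,3] → 3·4 = 12.
|Patch 1∩Patch 3| = 26.
|Patch 2∩Patch 3| = 0.
|Patch 1∩Patch 2∩Patch 3| = 0.
|Patch 1 ∪ Patch 2 ∪ Patch 3| = 148 − 38 + 0 = 110.00.

110.00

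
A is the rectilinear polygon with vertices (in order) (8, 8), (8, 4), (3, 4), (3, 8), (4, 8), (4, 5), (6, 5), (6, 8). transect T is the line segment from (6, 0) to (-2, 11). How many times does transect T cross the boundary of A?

2

The segment meets the boundary at (3,4.125), (3.091,4).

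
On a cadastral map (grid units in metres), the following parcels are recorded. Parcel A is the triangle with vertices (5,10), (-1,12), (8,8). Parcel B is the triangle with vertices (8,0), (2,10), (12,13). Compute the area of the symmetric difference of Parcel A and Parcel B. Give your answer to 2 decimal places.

57.98

|Parcel A| = 3, |Parcel B| = 59, |Parcel A∩Parcel B| = 2.009.
|Parcel A △ Parcel B| = |Parcel A| + |Parcel B| − 2·|Parcel A∩Parcel B| = 3 + 59 − 4.0181 = 57.98.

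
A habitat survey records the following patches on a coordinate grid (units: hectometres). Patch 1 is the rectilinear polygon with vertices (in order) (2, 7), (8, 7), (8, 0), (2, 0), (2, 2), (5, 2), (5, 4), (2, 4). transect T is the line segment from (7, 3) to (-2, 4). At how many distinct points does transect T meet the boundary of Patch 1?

1

The segment meets the boundary at (5,3.222).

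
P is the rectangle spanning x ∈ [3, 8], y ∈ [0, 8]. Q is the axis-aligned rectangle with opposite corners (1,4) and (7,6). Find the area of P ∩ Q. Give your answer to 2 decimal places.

|P∩Q|: x∈[3,7], y∈[4,6] → 4·2 = 8.

8.00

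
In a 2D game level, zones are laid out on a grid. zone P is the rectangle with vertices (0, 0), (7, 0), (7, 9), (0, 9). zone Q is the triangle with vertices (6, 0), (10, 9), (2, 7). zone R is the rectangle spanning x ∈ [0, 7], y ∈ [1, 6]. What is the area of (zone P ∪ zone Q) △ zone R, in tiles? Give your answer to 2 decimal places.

37.00

|zone P ∪ zone Q| = 72.
|(zone P ∪ zone Q) ∩ zone R| = 35.
|(zone P ∪ zone Q) △ zone R| = 72 + 35 − 70 = 37.00.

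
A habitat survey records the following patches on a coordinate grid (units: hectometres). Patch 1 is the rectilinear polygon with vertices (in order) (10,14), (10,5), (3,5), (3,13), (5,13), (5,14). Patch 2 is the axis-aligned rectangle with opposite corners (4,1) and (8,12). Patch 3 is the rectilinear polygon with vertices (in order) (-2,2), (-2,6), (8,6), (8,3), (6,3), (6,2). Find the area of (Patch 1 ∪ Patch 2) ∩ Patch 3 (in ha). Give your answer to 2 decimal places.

|Patch 1 ∪ Patch 2| = 77.
|(Patch 1 ∪ Patch 2) ∩ Patch 3| = 15.00.

15.00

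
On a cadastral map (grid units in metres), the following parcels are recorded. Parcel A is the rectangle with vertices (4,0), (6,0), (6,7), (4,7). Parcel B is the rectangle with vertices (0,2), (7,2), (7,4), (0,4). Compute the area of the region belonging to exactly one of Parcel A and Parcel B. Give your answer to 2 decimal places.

|Parcel A∩Parcel B|: x∈[4,6], y∈[2,4] → 2·2 = 4.
|Parcel A △ Parcel B| = |Parcel A| + |Parcel B| − 2·|Parcel A∩Parcel B| = 14 + 14 − 8 = 20.00.

20.00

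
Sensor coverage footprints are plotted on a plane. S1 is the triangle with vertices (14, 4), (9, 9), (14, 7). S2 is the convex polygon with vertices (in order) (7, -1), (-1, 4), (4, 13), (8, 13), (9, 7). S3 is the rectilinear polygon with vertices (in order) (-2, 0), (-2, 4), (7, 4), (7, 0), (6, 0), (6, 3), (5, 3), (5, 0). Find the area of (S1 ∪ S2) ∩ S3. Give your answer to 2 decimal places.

The region (S1 ∪ S2) ∩ S3 is the polygon with vertices (-1,4), (7,4), (7,0), (6,0), (6,3), (5,3), (5,0.25).
By the shoelace formula its area is 16.25.

16.25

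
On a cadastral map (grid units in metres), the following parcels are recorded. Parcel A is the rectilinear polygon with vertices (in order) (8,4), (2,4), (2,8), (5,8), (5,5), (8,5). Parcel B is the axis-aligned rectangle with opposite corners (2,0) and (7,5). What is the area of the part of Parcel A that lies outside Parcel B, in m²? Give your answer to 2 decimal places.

|Parcel A| = 15, |Parcel A∩Parcel B| = 5.
|Parcel A ∖ Parcel B| = |Parcel A| − |Parcel A∩Parcel B| = 15 − 5 = 10.00.

10.00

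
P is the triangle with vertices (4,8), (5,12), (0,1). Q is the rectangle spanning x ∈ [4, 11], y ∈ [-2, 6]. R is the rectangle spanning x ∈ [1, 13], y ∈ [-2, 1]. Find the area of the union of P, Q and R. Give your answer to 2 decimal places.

75.50

By inclusion–exclusion:
Individual areas: |P| = 4.5, |Q| = 56, |R| = 36.
|P∩Q| = 0.
|P∩R| = 0.
|Q∩R|: x∈[4,11], y∈[-2,1] → 7·3 = 21.
|P∩Q∩R| = 0.
|P ∪ Q ∪ R| = 96.5 − 21 + 0 = 75.50.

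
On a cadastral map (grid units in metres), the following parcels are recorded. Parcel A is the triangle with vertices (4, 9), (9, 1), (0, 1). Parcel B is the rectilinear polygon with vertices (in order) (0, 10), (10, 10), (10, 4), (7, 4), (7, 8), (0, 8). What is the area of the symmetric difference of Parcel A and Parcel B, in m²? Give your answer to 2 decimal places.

66.85

|Parcel A| = 36, |Parcel B| = 32, |Parcel A∩Parcel B| = 0.575.
|Parcel A △ Parcel B| = |Parcel A| + |Parcel B| − 2·|Parcel A∩Parcel B| = 36 + 32 − 1.15 = 66.85.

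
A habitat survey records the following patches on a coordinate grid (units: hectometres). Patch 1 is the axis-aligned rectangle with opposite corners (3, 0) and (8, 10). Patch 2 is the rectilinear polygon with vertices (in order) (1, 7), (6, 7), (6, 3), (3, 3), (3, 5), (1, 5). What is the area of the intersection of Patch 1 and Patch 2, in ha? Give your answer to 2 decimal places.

12.00

The intersection is the polygon with vertices (3,7), (6,7), (6,3), (3,3), (3,5).
By the shoelace formula its area is 12.00.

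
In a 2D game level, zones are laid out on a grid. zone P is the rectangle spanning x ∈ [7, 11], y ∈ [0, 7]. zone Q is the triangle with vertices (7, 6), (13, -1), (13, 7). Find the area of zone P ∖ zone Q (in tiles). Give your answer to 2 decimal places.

|zone P| = 28, |zone P∩zone Q| = 10.6667.
|zone P ∖ zone Q| = |zone P| − |zone P∩zone Q| = 28 − 10.6667 = 17.33.

17.33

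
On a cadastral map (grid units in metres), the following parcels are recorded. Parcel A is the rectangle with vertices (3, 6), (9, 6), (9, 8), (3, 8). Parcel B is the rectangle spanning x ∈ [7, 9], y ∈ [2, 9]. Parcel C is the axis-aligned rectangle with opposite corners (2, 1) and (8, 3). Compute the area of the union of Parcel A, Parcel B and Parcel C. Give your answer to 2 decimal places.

By inclusion–exclusion:
Individual areas: |Parcel A| = 12, |Parcel B| = 14, |Parcel C| = 12.
|Parcel A∩Parcel B|: x∈[7,9], y∈[6,8] → 2·2 = 4.
|Parcel A∩Parcel C| = 0 (no overlap).
|Parcel B∩Parcel C|: x∈[7,8], y∈[2,3] → 1·1 = 1.
|Parcel A∩Parcel B∩Parcel C| = 0.
|Parcel A ∪ Parcel B ∪ Parcel C| = 38 − 5 + 0 = 33.00.

33.00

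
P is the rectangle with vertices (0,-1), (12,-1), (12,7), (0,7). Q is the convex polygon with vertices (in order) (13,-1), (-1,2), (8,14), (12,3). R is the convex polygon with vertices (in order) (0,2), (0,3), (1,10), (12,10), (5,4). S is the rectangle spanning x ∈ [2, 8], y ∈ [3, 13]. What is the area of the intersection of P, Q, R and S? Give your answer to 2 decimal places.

15.52

The intersection is the polygon with vertices (2.75,7), (8,7), (8,6.571), (5,4), (2.5,3), (2,3), (2,6).
By the shoelace formula its area is 15.52.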